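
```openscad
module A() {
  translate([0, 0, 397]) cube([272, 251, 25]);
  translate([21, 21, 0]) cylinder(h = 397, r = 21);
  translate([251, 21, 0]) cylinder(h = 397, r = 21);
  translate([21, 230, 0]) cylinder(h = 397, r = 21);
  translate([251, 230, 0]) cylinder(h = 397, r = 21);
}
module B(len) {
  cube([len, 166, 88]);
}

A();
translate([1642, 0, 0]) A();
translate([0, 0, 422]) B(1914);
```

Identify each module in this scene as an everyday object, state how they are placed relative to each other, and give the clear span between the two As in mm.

Second stool starts at x = 1642; first ends at x = 272; clear span = 1642 − 272 = 1370 mm.

A is a stool. B is a beam. A beam spans the tops of two stools. The clear span between the two stools is 1370 mm.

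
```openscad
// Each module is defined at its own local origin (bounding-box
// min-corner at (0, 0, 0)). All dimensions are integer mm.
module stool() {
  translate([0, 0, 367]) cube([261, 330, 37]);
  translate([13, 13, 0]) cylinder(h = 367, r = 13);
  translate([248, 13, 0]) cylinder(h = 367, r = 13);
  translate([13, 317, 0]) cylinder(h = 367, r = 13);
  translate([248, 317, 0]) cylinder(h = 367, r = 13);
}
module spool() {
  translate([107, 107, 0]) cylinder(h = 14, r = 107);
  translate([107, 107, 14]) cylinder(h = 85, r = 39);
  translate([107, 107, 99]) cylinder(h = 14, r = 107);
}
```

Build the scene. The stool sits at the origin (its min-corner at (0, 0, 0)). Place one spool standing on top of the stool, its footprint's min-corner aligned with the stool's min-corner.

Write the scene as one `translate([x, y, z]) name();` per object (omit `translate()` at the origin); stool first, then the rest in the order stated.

stool();
translate([0, 0, 404]) spool();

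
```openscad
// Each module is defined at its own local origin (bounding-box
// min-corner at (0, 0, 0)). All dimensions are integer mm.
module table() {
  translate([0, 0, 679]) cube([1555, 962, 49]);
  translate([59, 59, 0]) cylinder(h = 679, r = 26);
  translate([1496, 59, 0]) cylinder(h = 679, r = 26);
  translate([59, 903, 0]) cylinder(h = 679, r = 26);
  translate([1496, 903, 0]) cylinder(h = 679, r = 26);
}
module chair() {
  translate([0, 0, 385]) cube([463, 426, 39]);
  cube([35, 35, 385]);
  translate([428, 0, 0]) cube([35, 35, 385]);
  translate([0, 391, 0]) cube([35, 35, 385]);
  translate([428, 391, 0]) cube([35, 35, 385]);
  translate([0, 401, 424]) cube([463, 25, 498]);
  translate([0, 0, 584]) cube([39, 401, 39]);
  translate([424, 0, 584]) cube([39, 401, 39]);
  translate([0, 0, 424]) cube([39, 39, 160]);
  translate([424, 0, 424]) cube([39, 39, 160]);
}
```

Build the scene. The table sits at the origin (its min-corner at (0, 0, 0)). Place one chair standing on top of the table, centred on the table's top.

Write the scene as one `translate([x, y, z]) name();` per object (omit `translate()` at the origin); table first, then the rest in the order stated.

table();
translate([546, 268, 728]) chair();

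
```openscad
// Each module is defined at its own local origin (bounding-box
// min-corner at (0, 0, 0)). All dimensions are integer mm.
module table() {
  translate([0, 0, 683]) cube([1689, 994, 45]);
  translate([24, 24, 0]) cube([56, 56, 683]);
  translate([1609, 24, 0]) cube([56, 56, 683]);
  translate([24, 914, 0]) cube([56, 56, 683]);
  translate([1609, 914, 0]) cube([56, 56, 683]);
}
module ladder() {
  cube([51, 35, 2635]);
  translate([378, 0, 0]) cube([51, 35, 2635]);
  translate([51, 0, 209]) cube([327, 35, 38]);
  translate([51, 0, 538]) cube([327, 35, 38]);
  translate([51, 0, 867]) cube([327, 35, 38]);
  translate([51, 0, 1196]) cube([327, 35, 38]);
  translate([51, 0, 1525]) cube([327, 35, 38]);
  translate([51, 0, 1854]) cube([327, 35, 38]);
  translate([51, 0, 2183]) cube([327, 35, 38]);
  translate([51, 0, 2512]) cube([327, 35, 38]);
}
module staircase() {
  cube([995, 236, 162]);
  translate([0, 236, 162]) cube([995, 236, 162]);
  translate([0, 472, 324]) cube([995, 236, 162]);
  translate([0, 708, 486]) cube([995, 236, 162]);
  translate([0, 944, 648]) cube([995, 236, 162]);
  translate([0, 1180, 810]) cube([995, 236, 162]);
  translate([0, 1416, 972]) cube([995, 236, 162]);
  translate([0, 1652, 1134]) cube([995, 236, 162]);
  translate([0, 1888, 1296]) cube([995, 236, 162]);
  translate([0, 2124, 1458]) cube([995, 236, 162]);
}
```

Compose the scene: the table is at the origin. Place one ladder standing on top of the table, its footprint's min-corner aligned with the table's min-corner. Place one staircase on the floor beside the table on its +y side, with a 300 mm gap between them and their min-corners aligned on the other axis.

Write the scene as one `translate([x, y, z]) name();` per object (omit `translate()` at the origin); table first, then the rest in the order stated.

table();
translate([0, 0, 728]) ladder();
translate([0, 1294, 0]) staircase();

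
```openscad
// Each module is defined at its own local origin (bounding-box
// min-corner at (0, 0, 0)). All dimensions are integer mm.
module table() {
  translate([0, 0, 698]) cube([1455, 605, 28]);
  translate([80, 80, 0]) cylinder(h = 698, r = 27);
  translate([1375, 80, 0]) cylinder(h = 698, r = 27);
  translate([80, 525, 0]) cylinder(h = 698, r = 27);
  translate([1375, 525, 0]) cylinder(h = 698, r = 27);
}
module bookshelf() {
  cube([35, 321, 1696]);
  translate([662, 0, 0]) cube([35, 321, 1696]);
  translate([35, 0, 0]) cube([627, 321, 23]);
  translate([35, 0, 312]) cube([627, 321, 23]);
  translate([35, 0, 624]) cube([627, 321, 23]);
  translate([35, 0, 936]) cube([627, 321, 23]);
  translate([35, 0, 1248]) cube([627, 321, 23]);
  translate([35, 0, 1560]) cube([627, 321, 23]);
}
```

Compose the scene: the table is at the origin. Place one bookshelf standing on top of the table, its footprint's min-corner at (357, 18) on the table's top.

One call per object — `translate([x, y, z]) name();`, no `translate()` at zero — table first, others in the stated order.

table();
translate([357, 18, 726]) bookshelf();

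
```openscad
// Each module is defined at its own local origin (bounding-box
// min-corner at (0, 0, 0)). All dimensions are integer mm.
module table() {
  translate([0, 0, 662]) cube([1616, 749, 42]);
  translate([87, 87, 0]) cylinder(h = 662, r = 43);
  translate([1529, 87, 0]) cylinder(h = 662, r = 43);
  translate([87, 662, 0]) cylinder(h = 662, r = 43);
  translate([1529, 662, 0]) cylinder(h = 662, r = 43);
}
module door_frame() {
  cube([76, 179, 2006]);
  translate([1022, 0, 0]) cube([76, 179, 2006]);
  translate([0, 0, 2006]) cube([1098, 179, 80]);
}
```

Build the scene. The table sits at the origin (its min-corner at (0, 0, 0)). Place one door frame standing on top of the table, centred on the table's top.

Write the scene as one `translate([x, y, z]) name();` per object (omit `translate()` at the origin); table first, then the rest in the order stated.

table();
translate([259, 285, 704]) door_frame();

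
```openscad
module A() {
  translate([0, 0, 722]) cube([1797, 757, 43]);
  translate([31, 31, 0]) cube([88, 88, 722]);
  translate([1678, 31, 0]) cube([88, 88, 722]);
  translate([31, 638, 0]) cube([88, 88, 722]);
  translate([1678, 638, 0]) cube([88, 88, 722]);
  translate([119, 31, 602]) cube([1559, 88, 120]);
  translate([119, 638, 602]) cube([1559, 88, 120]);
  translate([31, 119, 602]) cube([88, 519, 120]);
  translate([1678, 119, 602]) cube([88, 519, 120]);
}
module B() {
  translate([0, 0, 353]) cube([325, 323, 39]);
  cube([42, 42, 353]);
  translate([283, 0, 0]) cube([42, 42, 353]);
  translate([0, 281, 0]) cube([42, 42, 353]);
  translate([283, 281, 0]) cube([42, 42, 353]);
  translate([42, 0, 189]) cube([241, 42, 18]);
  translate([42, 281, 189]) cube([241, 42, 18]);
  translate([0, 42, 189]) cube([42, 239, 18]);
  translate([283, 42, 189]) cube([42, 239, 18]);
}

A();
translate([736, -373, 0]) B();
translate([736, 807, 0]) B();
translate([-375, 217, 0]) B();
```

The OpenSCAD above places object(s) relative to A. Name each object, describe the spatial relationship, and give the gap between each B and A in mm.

A is a table. B is a stool. Three stools sit around the table at the −y, +y, −x sides. The gap between each stool and the table is 50 mm.

Each stool's nearest face is 50 mm from the table's bounding box.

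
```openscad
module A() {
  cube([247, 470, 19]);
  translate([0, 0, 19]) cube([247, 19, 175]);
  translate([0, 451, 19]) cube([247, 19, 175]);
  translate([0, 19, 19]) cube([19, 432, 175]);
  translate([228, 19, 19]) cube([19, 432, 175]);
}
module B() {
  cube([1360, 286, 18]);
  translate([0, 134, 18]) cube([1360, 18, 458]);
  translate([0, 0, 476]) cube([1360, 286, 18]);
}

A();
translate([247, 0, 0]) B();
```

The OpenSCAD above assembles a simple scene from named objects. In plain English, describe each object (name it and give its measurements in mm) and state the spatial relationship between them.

A is an open storage box with external size 247×470×194 mm and wall thickness 19 mm (the base is also 19 mm thick). The base covers the whole footprint; the four walls stand on the base, with the y-facing walls full-width and the x-facing walls fitting between their inner faces.

B is an I-beam lying along x, 1360 mm long. Overall section height 494 mm. Two flanges 286 mm wide (y) and 18 mm thick, one on the floor and one at the top; a web 18 mm thick runs between them, centred on the flange width.

The I-beam is against the open box's +x side, with their −y faces flush.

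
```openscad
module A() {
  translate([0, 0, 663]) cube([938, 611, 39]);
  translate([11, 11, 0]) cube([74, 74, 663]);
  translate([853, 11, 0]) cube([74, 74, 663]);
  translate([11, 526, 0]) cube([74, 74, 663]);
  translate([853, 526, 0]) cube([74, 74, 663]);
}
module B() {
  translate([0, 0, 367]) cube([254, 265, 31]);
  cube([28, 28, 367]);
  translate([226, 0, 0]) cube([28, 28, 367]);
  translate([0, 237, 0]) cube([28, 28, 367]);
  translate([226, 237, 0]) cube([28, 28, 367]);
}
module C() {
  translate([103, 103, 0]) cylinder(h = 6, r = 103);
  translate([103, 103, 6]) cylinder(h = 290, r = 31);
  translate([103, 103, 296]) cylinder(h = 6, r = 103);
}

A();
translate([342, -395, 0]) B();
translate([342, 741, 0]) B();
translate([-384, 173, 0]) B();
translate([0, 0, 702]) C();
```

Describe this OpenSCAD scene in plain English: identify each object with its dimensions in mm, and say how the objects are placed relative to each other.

A is a table: top 938 mm (x) × 611 mm (y), 39 mm thick, upper face at z = 702 mm, on four 74×74 mm square legs, each inset 11 mm from the nearest pair of top edges, running from z = 0 to the bottom of the top.

B is a simple wooden stool: a rectangular seat 254 mm (x) by 265 mm (y), 31 mm thick, top face at z = 398 mm, on four square legs, each 28×28 mm in cross-section. The legs rest on z = 0, each flush with a corner of the seat.

C is a spool: two coaxial disc flanges of radius 103 mm and thickness 6 mm, joined by a core cylinder of radius 31 mm and height 290 mm. The lower flange rests on z = 0 and the three cylinders share a vertical axis.

Three stools sit around the table at the −y, +y, −x sides. The spool is on top of the table.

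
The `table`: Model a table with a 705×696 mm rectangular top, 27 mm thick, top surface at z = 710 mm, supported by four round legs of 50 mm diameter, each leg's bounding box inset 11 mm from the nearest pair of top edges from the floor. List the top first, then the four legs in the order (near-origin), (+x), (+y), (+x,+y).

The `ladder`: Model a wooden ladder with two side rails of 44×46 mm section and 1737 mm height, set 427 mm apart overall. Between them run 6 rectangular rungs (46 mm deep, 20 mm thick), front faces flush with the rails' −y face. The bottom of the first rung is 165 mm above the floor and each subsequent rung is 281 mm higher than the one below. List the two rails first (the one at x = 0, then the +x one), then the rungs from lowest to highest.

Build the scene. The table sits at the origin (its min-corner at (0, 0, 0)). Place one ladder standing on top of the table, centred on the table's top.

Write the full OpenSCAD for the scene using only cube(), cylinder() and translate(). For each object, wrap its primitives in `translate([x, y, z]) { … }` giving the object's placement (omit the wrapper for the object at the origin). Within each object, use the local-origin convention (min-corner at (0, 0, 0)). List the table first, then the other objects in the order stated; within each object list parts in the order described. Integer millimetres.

translate([0, 0, 683]) cube([705, 696, 27]);
translate([36, 36, 0]) cylinder(h = 683, r = 25);
translate([669, 36, 0]) cylinder(h = 683, r = 25);
translate([36, 660, 0]) cylinder(h = 683, r = 25);
translate([669, 660, 0]) cylinder(h = 683, r = 25);
translate([139, 325, 710]) {
  cube([44, 46, 1737]);
  translate([383, 0, 0]) cube([44, 46, 1737]);
  translate([44, 0, 165]) cube([339, 46, 20]);
  translate([44, 0, 446]) cube([339, 46, 20]);
  translate([44, 0, 727]) cube([339, 46, 20]);
  translate([44, 0, 1008]) cube([339, 46, 20]);
  translate([44, 0, 1289]) cube([339, 46, 20]);
  translate([44, 0, 1570]) cube([339, 46, 20]);
}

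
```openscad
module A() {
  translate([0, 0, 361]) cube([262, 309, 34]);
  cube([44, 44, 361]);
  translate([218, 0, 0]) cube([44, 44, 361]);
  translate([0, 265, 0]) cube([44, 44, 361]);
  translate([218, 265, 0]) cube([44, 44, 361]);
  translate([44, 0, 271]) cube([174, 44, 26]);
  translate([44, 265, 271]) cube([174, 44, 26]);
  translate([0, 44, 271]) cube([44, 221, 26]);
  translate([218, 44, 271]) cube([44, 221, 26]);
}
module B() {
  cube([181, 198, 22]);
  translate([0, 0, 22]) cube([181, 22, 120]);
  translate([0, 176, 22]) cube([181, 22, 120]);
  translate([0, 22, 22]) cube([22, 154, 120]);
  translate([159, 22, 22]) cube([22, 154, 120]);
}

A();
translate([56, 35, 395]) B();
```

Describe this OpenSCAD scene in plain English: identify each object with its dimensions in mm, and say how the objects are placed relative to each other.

A is a four-legged stool. The seat is a 262×309×34 mm slab whose top surface is at z = 395 mm; four square legs, each 44×44 mm in cross-section, run from the floor (z = 0) to the underside of the seat, each flush with a corner of the seat. Four stretchers, 44 mm wide and 26 mm tall, connect adjacent legs with their undersides at z = 271 mm, each running between the inner faces of the legs it joins and aligned with the legs' outer faces on the other axis.

B is an open-topped rectangular box: outside dimensions 181×198×142 mm, with a uniform wall and base thickness of 22 mm. The base is a full 181×198 slab on the floor; four walls sit on top of the base. The front and back walls (the −y and +y sides) span the full width; the two side walls fit between them.

The open box is on top of the stool.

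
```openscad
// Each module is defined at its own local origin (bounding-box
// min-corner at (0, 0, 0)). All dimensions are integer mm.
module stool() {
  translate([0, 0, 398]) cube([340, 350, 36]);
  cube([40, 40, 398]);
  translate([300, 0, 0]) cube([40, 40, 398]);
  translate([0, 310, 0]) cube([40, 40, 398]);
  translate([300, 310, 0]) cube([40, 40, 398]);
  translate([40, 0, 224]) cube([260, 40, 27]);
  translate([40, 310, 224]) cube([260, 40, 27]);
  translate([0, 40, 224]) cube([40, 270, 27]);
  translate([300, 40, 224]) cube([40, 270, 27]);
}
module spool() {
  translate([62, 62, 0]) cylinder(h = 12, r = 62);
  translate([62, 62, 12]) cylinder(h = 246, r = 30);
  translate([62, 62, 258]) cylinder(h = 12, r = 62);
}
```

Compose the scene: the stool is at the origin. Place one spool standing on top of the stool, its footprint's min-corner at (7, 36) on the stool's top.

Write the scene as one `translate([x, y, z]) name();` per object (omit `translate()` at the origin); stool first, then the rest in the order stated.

stool();
translate([7, 36, 434]) spool();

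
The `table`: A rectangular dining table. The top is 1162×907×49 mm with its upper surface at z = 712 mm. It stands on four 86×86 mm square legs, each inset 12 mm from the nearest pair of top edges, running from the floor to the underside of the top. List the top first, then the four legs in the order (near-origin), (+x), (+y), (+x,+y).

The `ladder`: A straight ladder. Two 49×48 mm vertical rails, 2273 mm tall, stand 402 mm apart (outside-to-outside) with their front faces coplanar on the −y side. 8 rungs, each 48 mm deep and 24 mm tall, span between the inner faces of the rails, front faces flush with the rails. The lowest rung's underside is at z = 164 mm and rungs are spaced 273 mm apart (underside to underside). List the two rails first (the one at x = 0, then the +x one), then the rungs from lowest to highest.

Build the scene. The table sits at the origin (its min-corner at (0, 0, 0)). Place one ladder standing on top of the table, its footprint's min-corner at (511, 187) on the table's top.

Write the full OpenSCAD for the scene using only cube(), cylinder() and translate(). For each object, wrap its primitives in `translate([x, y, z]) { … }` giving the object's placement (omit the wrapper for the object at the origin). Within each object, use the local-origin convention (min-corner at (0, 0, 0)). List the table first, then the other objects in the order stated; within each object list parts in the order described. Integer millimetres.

translate([0, 0, 663]) cube([1162, 907, 49]);
translate([12, 12, 0]) cube([86, 86, 663]);
translate([1064, 12, 0]) cube([86, 86, 663]);
translate([12, 809, 0]) cube([86, 86, 663]);
translate([1064, 809, 0]) cube([86, 86, 663]);
translate([511, 187, 712]) {
  cube([49, 48, 2273]);
  translate([353, 0, 0]) cube([49, 48, 2273]);
  translate([49, 0, 164]) cube([304, 48, 24]);
  translate([49, 0, 437]) cube([304, 48, 24]);
  translate([49, 0, 710]) cube([304, 48, 24]);
  translate([49, 0, 983]) cube([304, 48, 24]);
  translate([49, 0, 1256]) cube([304, 48, 24]);
  translate([49, 0, 1529]) cube([304, 48, 24]);
  translate([49, 0, 1802]) cube([304, 48, 24]);
  translate([49, 0, 2075]) cube([304, 48, 24]);
}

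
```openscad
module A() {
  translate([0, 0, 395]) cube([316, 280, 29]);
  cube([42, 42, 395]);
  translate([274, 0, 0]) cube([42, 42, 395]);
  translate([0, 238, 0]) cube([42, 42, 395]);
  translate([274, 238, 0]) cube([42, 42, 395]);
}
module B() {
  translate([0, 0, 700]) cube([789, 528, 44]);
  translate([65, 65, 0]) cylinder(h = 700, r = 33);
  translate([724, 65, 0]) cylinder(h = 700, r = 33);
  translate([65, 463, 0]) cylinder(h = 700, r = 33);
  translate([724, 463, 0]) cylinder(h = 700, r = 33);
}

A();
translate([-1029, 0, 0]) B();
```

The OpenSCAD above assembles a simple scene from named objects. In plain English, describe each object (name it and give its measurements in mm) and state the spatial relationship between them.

A is a four-legged stool. The seat is a 316×280×29 mm slab whose top surface is at z = 424 mm; four square legs, each 42×42 mm in cross-section, run from the floor (z = 0) to the underside of the seat, each flush with a corner of the seat.

B is a rectangular dining table. The top is 789×528×44 mm with its upper surface at z = 744 mm. It stands on four round legs of 66 mm diameter, each leg's bounding box inset 32 mm from the nearest pair of top edges, running from the floor to the underside of the top.

The table is on the floor beside the stool on its −x side.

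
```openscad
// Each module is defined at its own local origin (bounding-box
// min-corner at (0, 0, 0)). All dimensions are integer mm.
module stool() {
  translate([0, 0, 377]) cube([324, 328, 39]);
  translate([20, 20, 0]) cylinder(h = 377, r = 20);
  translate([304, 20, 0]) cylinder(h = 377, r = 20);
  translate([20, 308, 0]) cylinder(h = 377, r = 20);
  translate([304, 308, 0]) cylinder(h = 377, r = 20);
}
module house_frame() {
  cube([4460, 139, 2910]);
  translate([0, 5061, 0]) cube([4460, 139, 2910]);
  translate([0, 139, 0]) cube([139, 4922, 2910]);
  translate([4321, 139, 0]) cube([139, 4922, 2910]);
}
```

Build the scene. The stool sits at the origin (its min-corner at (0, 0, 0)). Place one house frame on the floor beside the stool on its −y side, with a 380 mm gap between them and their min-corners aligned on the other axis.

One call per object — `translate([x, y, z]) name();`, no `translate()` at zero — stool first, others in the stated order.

stool();
translate([0, -5580, 0]) house_frame();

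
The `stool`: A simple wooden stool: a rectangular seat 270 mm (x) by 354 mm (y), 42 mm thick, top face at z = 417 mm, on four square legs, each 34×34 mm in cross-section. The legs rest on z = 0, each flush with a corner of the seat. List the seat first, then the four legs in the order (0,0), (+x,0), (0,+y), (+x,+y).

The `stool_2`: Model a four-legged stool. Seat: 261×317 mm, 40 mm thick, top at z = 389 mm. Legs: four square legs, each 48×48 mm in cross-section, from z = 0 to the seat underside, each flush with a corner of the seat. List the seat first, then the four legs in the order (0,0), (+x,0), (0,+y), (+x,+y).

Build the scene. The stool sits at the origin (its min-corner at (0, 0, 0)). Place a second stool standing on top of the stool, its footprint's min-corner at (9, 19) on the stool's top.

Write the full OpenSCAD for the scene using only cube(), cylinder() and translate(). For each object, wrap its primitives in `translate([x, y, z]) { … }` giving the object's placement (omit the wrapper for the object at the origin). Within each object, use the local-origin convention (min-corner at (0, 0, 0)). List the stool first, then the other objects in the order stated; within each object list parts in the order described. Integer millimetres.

translate([0, 0, 375]) cube([270, 354, 42]);
cube([34, 34, 375]);
translate([236, 0, 0]) cube([34, 34, 375]);
translate([0, 320, 0]) cube([34, 34, 375]);
translate([236, 320, 0]) cube([34, 34, 375]);
translate([9, 19, 417]) {
  translate([0, 0, 349]) cube([261, 317, 40]);
  cube([48, 48, 349]);
  translate([213, 0, 0]) cube([48, 48, 349]);
  translate([0, 269, 0]) cube([48, 48, 349]);
  translate([213, 269, 0]) cube([48, 48, 349]);
}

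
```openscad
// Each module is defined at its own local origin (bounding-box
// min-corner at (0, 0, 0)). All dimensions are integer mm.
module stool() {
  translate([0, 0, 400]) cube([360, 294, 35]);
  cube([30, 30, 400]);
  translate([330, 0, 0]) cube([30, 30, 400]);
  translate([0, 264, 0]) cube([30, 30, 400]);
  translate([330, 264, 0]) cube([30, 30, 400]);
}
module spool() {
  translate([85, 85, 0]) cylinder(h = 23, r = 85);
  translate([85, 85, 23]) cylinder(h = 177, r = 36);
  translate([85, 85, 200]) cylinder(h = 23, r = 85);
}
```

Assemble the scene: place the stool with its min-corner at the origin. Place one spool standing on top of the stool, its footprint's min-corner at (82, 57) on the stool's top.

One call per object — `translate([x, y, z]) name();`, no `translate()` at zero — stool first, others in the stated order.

stool();
translate([82, 57, 435]) spool();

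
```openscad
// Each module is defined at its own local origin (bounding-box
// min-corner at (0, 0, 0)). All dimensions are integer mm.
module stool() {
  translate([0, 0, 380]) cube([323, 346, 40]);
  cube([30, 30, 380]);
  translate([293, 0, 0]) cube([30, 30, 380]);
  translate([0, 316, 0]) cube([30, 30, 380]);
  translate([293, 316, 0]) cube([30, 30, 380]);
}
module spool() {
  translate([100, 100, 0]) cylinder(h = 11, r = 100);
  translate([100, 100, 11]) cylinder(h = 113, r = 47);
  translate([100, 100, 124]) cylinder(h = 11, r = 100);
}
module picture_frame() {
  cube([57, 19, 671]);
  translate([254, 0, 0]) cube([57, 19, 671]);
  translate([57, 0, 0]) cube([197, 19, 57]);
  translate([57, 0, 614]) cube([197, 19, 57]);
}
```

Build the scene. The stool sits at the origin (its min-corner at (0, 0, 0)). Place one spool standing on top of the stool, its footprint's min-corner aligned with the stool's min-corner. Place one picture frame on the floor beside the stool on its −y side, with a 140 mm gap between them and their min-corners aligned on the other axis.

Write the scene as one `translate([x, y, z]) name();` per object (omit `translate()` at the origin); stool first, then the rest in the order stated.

stool();
translate([0, 0, 420]) spool();
translate([0, -159, 0]) picture_frame();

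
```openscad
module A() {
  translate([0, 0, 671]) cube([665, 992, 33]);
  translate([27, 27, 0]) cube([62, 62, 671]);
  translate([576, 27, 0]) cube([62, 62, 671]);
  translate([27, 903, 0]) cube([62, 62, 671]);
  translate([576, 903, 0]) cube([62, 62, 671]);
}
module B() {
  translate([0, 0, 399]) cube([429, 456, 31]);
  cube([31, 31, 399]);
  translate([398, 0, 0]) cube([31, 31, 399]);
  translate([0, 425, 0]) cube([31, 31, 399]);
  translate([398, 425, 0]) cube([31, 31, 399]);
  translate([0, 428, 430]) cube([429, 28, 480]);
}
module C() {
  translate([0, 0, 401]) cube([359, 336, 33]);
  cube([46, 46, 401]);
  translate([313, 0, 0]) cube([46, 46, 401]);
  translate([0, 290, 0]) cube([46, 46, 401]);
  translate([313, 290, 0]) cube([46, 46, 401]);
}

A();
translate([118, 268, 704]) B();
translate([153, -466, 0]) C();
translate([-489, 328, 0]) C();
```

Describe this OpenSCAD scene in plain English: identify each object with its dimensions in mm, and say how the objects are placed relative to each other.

A is a rectangular dining table. The top is 665×992×33 mm with its upper surface at z = 704 mm. It stands on four 62×62 mm square legs, each inset 27 mm from the nearest pair of top edges, running from the floor to the underside of the top.

B is a chair: 429×456 mm seat, 31 mm thick, top at z = 430 mm, on four 31 mm square corner legs flush with the seat edges. A 28 mm thick backrest slab spans the full seat width, extending 480 mm above the seat top, its back face flush with the seat's +y edge.

C is a four-legged stool. The seat is a 359×336×33 mm slab whose top surface is at z = 434 mm; four square legs, each 46×46 mm in cross-section, run from the floor (z = 0) to the underside of the seat, each flush with a corner of the seat.

The chair is on top of the table, centred. Two stools sit around the table at the −y, −x sides.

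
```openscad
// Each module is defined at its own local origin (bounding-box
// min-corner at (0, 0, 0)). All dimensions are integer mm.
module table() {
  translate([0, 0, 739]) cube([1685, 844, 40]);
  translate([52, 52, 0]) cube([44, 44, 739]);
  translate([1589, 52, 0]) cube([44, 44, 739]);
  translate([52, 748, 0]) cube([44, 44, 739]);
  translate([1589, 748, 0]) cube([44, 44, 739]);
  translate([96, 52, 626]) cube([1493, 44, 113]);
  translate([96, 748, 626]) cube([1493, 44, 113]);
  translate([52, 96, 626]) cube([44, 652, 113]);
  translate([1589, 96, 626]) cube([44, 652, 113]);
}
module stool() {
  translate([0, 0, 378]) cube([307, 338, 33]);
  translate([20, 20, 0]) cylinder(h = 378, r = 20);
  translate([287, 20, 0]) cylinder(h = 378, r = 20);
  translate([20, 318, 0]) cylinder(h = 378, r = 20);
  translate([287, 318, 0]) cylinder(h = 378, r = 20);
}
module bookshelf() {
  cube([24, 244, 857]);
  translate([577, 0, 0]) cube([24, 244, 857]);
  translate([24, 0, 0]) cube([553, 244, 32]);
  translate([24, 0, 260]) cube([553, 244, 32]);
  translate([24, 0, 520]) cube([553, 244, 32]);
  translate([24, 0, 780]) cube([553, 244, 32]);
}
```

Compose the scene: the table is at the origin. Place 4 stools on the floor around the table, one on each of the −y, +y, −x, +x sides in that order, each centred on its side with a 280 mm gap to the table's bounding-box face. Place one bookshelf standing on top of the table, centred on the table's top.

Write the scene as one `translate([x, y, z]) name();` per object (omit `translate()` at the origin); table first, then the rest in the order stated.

table();
translate([689, -618, 0]) stool();
translate([689, 1124, 0]) stool();
translate([-587, 253, 0]) stool();
translate([1965, 253, 0]) stool();
translate([542, 300, 779]) bookshelf();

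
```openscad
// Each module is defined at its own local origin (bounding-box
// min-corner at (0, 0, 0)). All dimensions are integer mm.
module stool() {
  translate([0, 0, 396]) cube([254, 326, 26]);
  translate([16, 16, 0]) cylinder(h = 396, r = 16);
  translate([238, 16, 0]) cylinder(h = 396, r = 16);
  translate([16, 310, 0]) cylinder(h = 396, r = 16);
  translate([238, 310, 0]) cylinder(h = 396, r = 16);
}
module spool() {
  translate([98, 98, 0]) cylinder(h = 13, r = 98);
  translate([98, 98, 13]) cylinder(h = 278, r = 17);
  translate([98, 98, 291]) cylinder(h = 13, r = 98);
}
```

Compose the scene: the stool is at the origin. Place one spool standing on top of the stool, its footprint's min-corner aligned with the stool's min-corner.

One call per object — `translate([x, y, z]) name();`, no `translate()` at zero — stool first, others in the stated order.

stool();
translate([0, 0, 422]) spool();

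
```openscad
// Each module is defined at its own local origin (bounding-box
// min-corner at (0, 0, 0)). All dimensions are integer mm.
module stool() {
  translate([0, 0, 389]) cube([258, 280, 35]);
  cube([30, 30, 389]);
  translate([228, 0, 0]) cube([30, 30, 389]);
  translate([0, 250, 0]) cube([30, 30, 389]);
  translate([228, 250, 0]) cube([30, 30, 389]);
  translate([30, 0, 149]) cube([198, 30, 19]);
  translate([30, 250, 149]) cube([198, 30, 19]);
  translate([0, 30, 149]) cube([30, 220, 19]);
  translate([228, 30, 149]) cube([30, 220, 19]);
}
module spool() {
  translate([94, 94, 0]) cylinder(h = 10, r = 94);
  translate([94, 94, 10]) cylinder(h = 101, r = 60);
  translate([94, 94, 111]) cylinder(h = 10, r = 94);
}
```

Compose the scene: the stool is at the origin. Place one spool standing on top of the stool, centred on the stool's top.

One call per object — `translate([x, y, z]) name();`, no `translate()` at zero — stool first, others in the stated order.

stool();
translate([35, 46, 424]) spool();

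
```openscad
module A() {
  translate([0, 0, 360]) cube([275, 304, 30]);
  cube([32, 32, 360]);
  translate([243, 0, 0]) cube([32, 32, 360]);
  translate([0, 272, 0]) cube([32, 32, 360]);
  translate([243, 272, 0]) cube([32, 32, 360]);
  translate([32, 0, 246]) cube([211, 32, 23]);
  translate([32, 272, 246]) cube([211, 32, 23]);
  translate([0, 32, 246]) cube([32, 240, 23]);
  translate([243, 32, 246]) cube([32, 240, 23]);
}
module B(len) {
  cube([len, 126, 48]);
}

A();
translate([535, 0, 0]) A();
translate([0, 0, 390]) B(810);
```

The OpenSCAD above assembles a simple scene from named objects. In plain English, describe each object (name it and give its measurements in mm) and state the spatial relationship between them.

A is a simple wooden stool: a rectangular seat 275 mm (x) by 304 mm (y), 30 mm thick, top face at z = 390 mm, on four square legs, each 32×32 mm in cross-section. The legs rest on z = 0, each flush with a corner of the seat. Four stretchers, 32 mm wide and 23 mm tall, connect adjacent legs with their undersides at z = 246 mm, each running between the inner faces of the legs it joins and aligned with the legs' outer faces on the other axis.

B is a rectangular beam 810 mm long (x), 126 mm deep (y), 48 mm thick (z).

The beam spans the tops of two stools placed 260 mm apart, resting at z = 390 mm.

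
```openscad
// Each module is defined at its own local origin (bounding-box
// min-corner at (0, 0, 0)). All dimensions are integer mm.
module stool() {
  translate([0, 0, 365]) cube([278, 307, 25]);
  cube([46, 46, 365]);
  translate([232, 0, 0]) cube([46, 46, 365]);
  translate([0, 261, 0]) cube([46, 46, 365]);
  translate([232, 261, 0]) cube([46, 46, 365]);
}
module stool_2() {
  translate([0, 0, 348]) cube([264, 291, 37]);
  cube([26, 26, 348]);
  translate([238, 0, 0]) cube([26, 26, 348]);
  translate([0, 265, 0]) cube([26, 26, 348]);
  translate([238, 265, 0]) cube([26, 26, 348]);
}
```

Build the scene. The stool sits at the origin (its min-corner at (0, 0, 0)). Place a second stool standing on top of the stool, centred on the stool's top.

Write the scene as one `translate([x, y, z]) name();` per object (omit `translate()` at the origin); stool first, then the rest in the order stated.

stool();
translate([7, 8, 390]) stool_2();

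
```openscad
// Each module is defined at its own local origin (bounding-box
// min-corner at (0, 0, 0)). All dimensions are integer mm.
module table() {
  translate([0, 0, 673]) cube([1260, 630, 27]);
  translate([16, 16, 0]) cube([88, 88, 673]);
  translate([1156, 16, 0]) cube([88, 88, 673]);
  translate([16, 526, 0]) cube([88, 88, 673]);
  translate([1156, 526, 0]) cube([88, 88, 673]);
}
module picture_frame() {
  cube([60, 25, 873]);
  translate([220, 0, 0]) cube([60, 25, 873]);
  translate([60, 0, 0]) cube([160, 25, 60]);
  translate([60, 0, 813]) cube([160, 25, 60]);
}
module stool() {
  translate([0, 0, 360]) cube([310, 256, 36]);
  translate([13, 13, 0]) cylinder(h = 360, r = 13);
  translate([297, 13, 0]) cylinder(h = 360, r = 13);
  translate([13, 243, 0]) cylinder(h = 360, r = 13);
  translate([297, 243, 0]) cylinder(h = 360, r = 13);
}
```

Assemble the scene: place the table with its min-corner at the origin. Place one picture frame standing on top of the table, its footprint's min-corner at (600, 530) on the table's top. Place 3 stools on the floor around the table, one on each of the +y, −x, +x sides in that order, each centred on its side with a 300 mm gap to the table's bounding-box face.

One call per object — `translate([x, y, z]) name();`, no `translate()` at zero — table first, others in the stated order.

table();
translate([600, 530, 700]) picture_frame();
translate([475, 930, 0]) stool();
translate([-610, 187, 0]) stool();
translate([1560, 187, 0]) stool();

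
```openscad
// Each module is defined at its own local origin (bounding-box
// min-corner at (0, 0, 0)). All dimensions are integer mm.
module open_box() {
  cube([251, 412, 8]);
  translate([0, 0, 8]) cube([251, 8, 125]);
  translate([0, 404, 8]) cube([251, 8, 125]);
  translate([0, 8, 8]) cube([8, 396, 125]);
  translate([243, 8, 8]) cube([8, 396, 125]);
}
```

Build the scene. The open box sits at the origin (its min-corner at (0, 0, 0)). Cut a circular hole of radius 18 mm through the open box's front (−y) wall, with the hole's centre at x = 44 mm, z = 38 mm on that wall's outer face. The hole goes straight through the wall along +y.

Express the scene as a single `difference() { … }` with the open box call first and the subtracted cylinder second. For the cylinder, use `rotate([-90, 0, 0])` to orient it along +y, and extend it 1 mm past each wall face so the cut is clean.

difference() {
  open_box();
  translate([44, -1, 38]) rotate([-90, 0, 0]) cylinder(h = 10, r = 18);
}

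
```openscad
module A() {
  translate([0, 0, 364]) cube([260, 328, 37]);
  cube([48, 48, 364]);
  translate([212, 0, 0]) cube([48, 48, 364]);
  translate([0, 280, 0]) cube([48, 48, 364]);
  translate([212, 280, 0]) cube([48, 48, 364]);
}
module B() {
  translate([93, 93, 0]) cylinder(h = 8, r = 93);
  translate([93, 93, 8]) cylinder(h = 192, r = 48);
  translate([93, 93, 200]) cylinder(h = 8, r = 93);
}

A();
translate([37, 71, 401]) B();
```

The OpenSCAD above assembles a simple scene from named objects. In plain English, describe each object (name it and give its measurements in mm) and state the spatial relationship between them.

A is a simple wooden stool: a rectangular seat 260 mm (x) by 328 mm (y), 37 mm thick, top face at z = 401 mm, on four square legs, each 48×48 mm in cross-section. The legs rest on z = 0, each flush with a corner of the seat.

B is a spool: two coaxial disc flanges of radius 93 mm and thickness 8 mm, joined by a core cylinder of radius 48 mm and height 192 mm. The lower flange rests on z = 0 and the three cylinders share a vertical axis.

The spool is on top of the stool, centred.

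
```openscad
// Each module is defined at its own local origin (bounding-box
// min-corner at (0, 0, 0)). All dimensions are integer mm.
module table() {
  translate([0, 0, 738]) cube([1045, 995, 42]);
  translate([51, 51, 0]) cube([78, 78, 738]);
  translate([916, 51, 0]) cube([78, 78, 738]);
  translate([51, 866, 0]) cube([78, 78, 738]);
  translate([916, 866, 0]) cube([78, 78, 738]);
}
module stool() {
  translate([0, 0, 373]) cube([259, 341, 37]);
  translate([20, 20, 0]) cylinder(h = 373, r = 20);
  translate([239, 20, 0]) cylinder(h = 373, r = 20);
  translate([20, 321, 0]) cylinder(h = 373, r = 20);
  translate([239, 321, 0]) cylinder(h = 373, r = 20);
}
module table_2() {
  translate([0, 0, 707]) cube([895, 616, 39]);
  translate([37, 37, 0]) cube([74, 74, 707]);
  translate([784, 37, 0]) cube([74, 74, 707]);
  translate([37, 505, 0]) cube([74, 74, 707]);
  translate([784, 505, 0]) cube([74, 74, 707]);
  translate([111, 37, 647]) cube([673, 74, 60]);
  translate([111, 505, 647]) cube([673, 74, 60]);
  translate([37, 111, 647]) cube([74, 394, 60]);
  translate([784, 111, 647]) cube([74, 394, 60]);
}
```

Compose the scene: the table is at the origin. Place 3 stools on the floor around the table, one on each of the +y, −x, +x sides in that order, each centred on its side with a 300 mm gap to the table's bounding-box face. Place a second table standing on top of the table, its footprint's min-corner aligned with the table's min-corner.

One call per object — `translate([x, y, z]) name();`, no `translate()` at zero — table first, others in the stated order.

table();
translate([393, 1295, 0]) stool();
translate([-559, 327, 0]) stool();
translate([1345, 327, 0]) stool();
translate([0, 0, 780]) table_2();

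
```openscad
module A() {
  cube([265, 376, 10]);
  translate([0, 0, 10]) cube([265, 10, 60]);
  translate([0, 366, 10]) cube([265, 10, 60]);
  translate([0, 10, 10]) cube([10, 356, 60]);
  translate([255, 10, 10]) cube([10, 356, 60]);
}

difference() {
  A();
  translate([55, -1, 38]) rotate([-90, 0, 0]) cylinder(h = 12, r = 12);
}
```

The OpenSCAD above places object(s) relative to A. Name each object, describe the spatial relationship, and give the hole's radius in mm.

The subtracted cylinder has r = 12 mm.

A is an open box. The open box has a circular hole through its front wall. The hole's radius is 12 mm.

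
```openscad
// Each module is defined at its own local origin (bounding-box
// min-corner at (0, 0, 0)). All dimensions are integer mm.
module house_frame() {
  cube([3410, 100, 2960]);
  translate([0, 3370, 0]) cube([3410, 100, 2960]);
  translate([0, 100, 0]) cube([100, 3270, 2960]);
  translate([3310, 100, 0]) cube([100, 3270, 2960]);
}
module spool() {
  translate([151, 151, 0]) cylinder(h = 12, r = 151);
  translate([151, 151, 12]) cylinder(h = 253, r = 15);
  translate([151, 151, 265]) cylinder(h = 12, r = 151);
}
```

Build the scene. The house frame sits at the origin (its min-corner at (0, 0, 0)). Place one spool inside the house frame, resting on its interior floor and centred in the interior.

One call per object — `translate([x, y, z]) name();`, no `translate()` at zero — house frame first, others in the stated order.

house_frame();
translate([1554, 1584, 0]) spool();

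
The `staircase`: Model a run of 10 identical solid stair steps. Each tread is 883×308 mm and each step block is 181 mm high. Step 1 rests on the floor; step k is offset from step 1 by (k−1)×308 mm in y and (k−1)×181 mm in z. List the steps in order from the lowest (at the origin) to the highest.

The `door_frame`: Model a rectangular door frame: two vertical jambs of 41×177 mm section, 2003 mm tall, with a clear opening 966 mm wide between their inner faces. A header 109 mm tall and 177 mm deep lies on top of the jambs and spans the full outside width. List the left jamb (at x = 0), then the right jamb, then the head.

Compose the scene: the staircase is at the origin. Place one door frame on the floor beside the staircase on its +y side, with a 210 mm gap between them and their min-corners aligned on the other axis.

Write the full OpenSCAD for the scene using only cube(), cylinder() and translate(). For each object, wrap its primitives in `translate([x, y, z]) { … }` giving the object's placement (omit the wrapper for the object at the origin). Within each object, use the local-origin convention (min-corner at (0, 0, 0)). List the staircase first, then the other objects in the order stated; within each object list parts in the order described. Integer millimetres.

cube([883, 308, 181]);
translate([0, 308, 181]) cube([883, 308, 181]);
translate([0, 616, 362]) cube([883, 308, 181]);
translate([0, 924, 543]) cube([883, 308, 181]);
translate([0, 1232, 724]) cube([883, 308, 181]);
translate([0, 1540, 905]) cube([883, 308, 181]);
translate([0, 1848, 1086]) cube([883, 308, 181]);
translate([0, 2156, 1267]) cube([883, 308, 181]);
translate([0, 2464, 1448]) cube([883, 308, 181]);
translate([0, 2772, 1629]) cube([883, 308, 181]);
translate([0, 3290, 0]) {
  cube([41, 177, 2003]);
  translate([1007, 0, 0]) cube([41, 177, 2003]);
  translate([0, 0, 2003]) cube([1048, 177, 109]);
}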